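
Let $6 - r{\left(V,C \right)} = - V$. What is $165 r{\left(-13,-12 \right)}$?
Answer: $-1155$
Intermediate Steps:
$r{\left(V,C \right)} = 6 + V$ ($r{\left(V,C \right)} = 6 - - V = 6 + V$)
$165 r{\left(-13,-12 \right)} = 165 \left(6 - 13\right) = 165 \left(-7\right) = -1155$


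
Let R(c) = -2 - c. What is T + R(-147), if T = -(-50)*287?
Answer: 14495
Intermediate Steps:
T = 14350 (T = -1*(-14350) = 14350)
T + R(-147) = 14350 + (-2 - 1*(-147)) = 14350 + (-2 + 147) = 14350 + 145 = 14495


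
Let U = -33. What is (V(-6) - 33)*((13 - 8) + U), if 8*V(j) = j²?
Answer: 798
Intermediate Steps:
V(j) = j²/8
(V(-6) - 33)*((13 - 8) + U) = ((⅛)*(-6)² - 33)*((13 - 8) - 33) = ((⅛)*36 - 33)*(5 - 33) = (9/2 - 33)*(-28) = -57/2*(-28) = 798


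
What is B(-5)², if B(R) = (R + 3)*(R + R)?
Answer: 400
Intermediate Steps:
B(R) = 2*R*(3 + R) (B(R) = (3 + R)*(2*R) = 2*R*(3 + R))
B(-5)² = (2*(-5)*(3 - 5))² = (2*(-5)*(-2))² = 20² = 400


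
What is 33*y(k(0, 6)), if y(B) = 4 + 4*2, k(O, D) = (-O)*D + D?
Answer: 396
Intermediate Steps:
k(O, D) = D - D*O (k(O, D) = -D*O + D = D - D*O)
y(B) = 12 (y(B) = 4 + 8 = 12)
33*y(k(0, 6)) = 33*12 = 396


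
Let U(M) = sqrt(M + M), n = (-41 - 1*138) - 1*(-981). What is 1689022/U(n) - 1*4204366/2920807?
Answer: -4204366/2920807 + 844511*sqrt(401)/401 ≈ 42171.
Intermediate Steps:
n = 802 (n = (-41 - 138) + 981 = -179 + 981 = 802)
U(M) = sqrt(2)*sqrt(M) (U(M) = sqrt(2*M) = sqrt(2)*sqrt(M))
1689022/U(n) - 1*4204366/2920807 = 1689022/((sqrt(2)*sqrt(802))) - 1*4204366/2920807 = 1689022/((2*sqrt(401))) - 4204366*1/2920807 = 1689022*(sqrt(401)/802) - 4204366/2920807 = 844511*sqrt(401)/401 - 4204366/2920807 = -4204366/2920807 + 844511*sqrt(401)/401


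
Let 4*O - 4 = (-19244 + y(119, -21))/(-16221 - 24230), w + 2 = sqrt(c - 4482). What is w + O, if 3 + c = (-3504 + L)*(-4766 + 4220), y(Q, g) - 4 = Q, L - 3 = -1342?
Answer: -142683/161804 + sqrt(2639793) ≈ 1623.9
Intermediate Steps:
L = -1339 (L = 3 - 1342 = -1339)
y(Q, g) = 4 + Q
c = 2644275 (c = -3 + (-3504 - 1339)*(-4766 + 4220) = -3 - 4843*(-546) = -3 + 2644278 = 2644275)
w = -2 + sqrt(2639793) (w = -2 + sqrt(2644275 - 4482) = -2 + sqrt(2639793) ≈ 1622.7)
O = 180925/161804 (O = 1 + ((-19244 + (4 + 119))/(-16221 - 24230))/4 = 1 + ((-19244 + 123)/(-40451))/4 = 1 + (-19121*(-1/40451))/4 = 1 + (1/4)*(19121/40451) = 1 + 19121/161804 = 180925/161804 ≈ 1.1182)
w + O = (-2 + sqrt(2639793)) + 180925/161804 = -142683/161804 + sqrt(2639793)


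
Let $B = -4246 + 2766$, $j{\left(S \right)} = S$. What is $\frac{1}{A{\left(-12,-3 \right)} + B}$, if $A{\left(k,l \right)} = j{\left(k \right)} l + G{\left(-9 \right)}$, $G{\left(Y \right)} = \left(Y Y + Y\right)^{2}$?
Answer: $\frac{1}{3740} \approx 0.00026738$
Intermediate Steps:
$G{\left(Y \right)} = \left(Y + Y^{2}\right)^{2}$ ($G{\left(Y \right)} = \left(Y^{2} + Y\right)^{2} = \left(Y + Y^{2}\right)^{2}$)
$B = -1480$
$A{\left(k,l \right)} = 5184 + k l$ ($A{\left(k,l \right)} = k l + \left(-9\right)^{2} \left(1 - 9\right)^{2} = k l + 81 \left(-8\right)^{2} = k l + 81 \cdot 64 = k l + 5184 = 5184 + k l$)
$\frac{1}{A{\left(-12,-3 \right)} + B} = \frac{1}{\left(5184 - -36\right) - 1480} = \frac{1}{\left(5184 + 36\right) - 1480} = \frac{1}{5220 - 1480} = \frac{1}{3740}$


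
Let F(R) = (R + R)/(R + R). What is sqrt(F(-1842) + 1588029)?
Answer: sqrt(1588030) ≈ 1260.2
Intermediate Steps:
F(R) = 1 (F(R) = (2*R)/((2*R)) = (2*R)*(1/(2*R)) = 1)
sqrt(F(-1842) + 1588029) = sqrt(1 + 1588029) = sqrt(1588030)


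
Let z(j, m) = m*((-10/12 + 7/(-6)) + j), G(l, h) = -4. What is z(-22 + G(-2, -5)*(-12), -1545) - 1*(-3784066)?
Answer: 3746986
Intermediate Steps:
z(j, m) = m*(-2 + j) (z(j, m) = m*((-10*1/12 + 7*(-⅙)) + j) = m*((-⅚ - 7/6) + j) = m*(-2 + j))
z(-22 + G(-2, -5)*(-12), -1545) - 1*(-3784066) = -1545*(-2 + (-22 - 4*(-12))) - 1*(-3784066) = -1545*(-2 + (-22 + 48)) + 3784066 = -1545*(-2 + 26) + 3784066 = -1545*24 + 3784066 = -37080 + 3784066 = 3746986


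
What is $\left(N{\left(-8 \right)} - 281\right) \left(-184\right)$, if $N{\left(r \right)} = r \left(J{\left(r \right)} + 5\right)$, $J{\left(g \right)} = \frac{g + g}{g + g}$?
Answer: $60536$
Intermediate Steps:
$J{\left(g \right)} = 1$ ($J{\left(g \right)} = \frac{2 g}{2 g} = 2 g \frac{1}{2 g} = 1$)
$N{\left(r \right)} = 6 r$ ($N{\left(r \right)} = r \left(1 + 5\right) = r 6 = 6 r$)
$\left(N{\left(-8 \right)} - 281\right) \left(-184\right) = \left(6 \left(-8\right) - 281\right) \left(-184\right) = \left(-48 - 281\right) \left(-184\right) = \left(-329\right) \left(-184\right) = 60536$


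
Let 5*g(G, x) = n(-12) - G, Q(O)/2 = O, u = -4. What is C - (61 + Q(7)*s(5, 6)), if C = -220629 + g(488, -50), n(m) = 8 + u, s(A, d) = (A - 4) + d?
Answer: -1104424/5 ≈ -2.2088e+5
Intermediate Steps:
s(A, d) = -4 + A + d (s(A, d) = (-4 + A) + d = -4 + A + d)
Q(O) = 2*O
n(m) = 4 (n(m) = 8 - 4 = 4)
g(G, x) = ⅘ - G/5 (g(G, x) = (4 - G)/5 = ⅘ - G/5)
C = -1103629/5 (C = -220629 + (⅘ - ⅕*488) = -220629 + (⅘ - 488/5) = -220629 - 484/5 = -1103629/5 ≈ -2.2073e+5)
C - (61 + Q(7)*s(5, 6)) = -1103629/5 - (61 + (2*7)*(-4 + 5 + 6)) = -1103629/5 - (61 + 14*7) = -1103629/5 - (61 + 98) = -1103629/5 - 1*159 = -1103629/5 - 159 = -1104424/5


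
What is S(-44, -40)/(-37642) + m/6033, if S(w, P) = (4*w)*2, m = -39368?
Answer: -67262120/10322463 ≈ -6.5161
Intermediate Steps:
S(w, P) = 8*w
S(-44, -40)/(-37642) + m/6033 = (8*(-44))/(-37642) - 39368/6033 = -352*(-1/37642) - 39368*1/6033 = 16/1711 - 39368/6033 = -67262120/10322463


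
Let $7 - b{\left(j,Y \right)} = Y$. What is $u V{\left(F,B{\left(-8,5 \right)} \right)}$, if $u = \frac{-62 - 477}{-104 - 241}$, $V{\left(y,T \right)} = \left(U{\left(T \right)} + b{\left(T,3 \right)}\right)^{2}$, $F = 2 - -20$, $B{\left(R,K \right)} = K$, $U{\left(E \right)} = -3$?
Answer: $\frac{539}{345} \approx 1.5623$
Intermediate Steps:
$b{\left(j,Y \right)} = 7 - Y$
$F = 22$ ($F = 2 + 20 = 22$)
$V{\left(y,T \right)} = 1$ ($V{\left(y,T \right)} = \left(-3 + \left(7 - 3\right)\right)^{2} = \left(-3 + 4\right)^{2} = 1^{2} = 1$)
$u = \frac{539}{345}$ ($u = - \frac{539}{-345} = \left(-539\right) \left(- \frac{1}{345}\right) = \frac{539}{345} \approx 1.5623$)
$u V{\left(F,B{\left(-8,5 \right)} \right)} = \frac{539}{345} \cdot 1 = \frac{539}{345}$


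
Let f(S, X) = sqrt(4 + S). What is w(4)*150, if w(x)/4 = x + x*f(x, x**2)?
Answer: 2400 + 4800*sqrt(2) ≈ 9188.2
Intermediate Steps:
w(x) = 4*x + 4*x*sqrt(4 + x) (w(x) = 4*(x + x*sqrt(4 + x)) = 4*x + 4*x*sqrt(4 + x))
w(4)*150 = (4*4*(1 + sqrt(4 + 4)))*150 = (4*4*(1 + sqrt(8)))*150 = (4*4*(1 + 2*sqrt(2)))*150 = (16 + 32*sqrt(2))*150 = 2400 + 4800*sqrt(2)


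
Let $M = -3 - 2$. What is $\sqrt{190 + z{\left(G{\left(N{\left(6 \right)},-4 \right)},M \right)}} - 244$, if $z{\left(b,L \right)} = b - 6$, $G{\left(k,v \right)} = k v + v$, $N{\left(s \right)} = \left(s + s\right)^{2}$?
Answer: $-244 + 6 i \sqrt{11} \approx -244.0 + 19.9 i$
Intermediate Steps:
$N{\left(s \right)} = 4 s^{2}$ ($N{\left(s \right)} = \left(2 s\right)^{2} = 4 s^{2}$)
$M = -5$ ($M = -3 - 2 = -5$)
$G{\left(k,v \right)} = v + k v$
$z{\left(b,L \right)} = -6 + b$
$\sqrt{190 + z{\left(G{\left(N{\left(6 \right)},-4 \right)},M \right)}} - 244 = \sqrt{190 - \left(6 + 4 \left(1 + 4 \cdot 6^{2}\right)\right)} - 244 = \sqrt{190 - \left(6 + 4 \left(1 + 4 \cdot 36\right)\right)} - 244 = \sqrt{190 - \left(6 + 4 \left(1 + 144\right)\right)} - 244 = \sqrt{190 - 586} - 244 = \sqrt{-396} - 244 = 6 i \sqrt{11} - 244 = -244 + 6 i \sqrt{11}$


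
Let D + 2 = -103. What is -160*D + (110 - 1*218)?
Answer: 16692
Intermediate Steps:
D = -105 (D = -2 - 103 = -105)
-160*D + (110 - 1*218) = -160*(-105) + (110 - 1*218) = 16800 + (110 - 218) = 16800 - 108 = 16692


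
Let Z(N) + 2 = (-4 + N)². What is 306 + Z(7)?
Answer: 313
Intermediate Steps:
Z(N) = -2 + (-4 + N)²
306 + Z(7) = 306 + (-2 + (-4 + 7)²) = 306 + (-2 + 3²) = 306 + (-2 + 9) = 306 + 7 = 313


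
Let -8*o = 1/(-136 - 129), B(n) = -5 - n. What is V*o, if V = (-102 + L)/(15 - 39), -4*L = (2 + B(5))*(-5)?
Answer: 7/3180 ≈ 0.0022013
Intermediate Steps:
L = -10 (L = -(2 + (-5 - 1*5))*(-5)/4 = -(2 + (-5 - 5))*(-5)/4 = -(2 - 10)*(-5)/4 = -(-2)*(-5) = -1/4*40 = -10)
o = 1/2120 (o = -1/(8*(-136 - 129)) = -1/8/(-265) = -1/8*(-1/265) = 1/2120 ≈ 0.00047170)
V = 14/3 (V = (-102 - 10)/(15 - 39) = -112/(-24) = -112*(-1/24) = 14/3 ≈ 4.6667)
V*o = (14/3)*(1/2120) = 7/3180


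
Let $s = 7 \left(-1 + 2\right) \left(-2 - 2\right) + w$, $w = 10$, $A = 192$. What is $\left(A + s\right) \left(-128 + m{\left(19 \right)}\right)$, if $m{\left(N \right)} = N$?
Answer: $-18966$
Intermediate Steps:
$s = -18$ ($s = 7 \left(-1 + 2\right) \left(-2 - 2\right) + 10 = 7 \cdot 1 \left(-4\right) + 10 = 7 \left(-4\right) + 10 = -28 + 10 = -18$)
$\left(A + s\right) \left(-128 + m{\left(19 \right)}\right) = \left(192 - 18\right) \left(-128 + 19\right) = 174 \left(-109\right) = -18966$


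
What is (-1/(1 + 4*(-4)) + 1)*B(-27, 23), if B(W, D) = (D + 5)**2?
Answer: 12544/15 ≈ 836.27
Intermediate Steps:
B(W, D) = (5 + D)**2
(-1/(1 + 4*(-4)) + 1)*B(-27, 23) = (-1/(1 + 4*(-4)) + 1)*(5 + 23)**2 = (-1/(1 - 16) + 1)*28**2 = (-1/(-15) + 1)*784 = (-1*(-1/15) + 1)*784 = (1/15 + 1)*784 = (16/15)*784 = 12544/15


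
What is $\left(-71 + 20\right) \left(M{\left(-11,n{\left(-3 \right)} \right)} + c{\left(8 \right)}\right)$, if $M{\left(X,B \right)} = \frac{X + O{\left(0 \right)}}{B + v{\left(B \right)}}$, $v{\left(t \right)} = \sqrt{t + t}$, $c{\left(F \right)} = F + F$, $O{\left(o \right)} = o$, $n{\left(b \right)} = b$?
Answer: $- \frac{4641}{5} - \frac{187 i \sqrt{6}}{5} \approx -928.2 - 91.611 i$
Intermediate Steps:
$c{\left(F \right)} = 2 F$
$v{\left(t \right)} = \sqrt{2} \sqrt{t}$ ($v{\left(t \right)} = \sqrt{2 t} = \sqrt{2} \sqrt{t}$)
$M{\left(X,B \right)} = \frac{X}{B + \sqrt{2} \sqrt{B}}$ ($M{\left(X,B \right)} = \frac{X + 0}{B + \sqrt{2} \sqrt{B}} = \frac{X}{B + \sqrt{2} \sqrt{B}}$)
$\left(-71 + 20\right) \left(M{\left(-11,n{\left(-3 \right)} \right)} + c{\left(8 \right)}\right) = \left(-71 + 20\right) \left(- \frac{11}{-3 + \sqrt{2} \sqrt{-3}} + 2 \cdot 8\right) = - 51 \left(- \frac{11}{-3 + \sqrt{2} i \sqrt{3}} + 16\right) = - 51 \left(- \frac{11}{-3 + i \sqrt{6}} + 16\right) = - 51 \left(16 - \frac{11}{-3 + i \sqrt{6}}\right) = -816 + \frac{561}{-3 + i \sqrt{6}}$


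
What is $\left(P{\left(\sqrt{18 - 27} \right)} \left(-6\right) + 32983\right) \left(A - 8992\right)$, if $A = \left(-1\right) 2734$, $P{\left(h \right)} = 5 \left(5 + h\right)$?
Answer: $-384999758 + 1055340 i \approx -3.85 \cdot 10^{8} + 1.0553 \cdot 10^{6} i$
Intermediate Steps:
$P{\left(h \right)} = 25 + 5 h$
$A = -2734$
$\left(P{\left(\sqrt{18 - 27} \right)} \left(-6\right) + 32983\right) \left(A - 8992\right) = \left(\left(25 + 5 \sqrt{18 - 27}\right) \left(-6\right) + 32983\right) \left(-2734 - 8992\right) = \left(\left(25 + 5 \sqrt{-9}\right) \left(-6\right) + 32983\right) \left(-11726\right) = \left(\left(25 + 5 \cdot 3 i\right) \left(-6\right) + 32983\right) \left(-11726\right) = \left(\left(25 + 15 i\right) \left(-6\right) + 32983\right) \left(-11726\right) = \left(\left(-150 - 90 i\right) + 32983\right) \left(-11726\right) = \left(32833 - 90 i\right) \left(-11726\right) = -384999758 + 1055340 i$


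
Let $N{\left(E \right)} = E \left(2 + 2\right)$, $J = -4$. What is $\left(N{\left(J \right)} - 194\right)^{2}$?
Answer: $44100$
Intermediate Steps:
$N{\left(E \right)} = 4 E$ ($N{\left(E \right)} = E 4 = 4 E$)
$\left(N{\left(J \right)} - 194\right)^{2} = \left(4 \left(-4\right) - 194\right)^{2} = \left(-16 - 194\right)^{2} = \left(-210\right)^{2} = 44100$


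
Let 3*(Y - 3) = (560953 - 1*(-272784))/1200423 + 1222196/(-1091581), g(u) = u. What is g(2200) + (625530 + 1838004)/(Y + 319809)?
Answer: 2775535301156193010726/1257204981710296957 ≈ 2207.7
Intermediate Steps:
Y = 11236169728156/3931076816289 (Y = 3 + ((560953 - 1*(-272784))/1200423 + 1222196/(-1091581))/3 = 3 + ((560953 + 272784)*(1/1200423) + 1222196*(-1/1091581))/3 = 3 + (833737*(1/1200423) - 1222196/1091581)/3 = 3 + (833737/1200423 - 1222196/1091581)/3 = 3 + (1/3)*(-557060720711/1310358938763) = 3 - 557060720711/3931076816289 = 11236169728156/3931076816289 ≈ 2.8583)
g(2200) + (625530 + 1838004)/(Y + 319809) = 2200 + (625530 + 1838004)/(11236169728156/3931076816289 + 319809) = 2200 + 2463534/(1257204981710296957/3931076816289) = 2200 + 2463534*(3931076816289/1257204981710296957) = 2200 + 9684341393539705326/1257204981710296957 = 2775535301156193010726/1257204981710296957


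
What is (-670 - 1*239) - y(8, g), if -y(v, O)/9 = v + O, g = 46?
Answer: -423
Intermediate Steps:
y(v, O) = -9*O - 9*v (y(v, O) = -9*(v + O) = -9*(O + v) = -9*O - 9*v)
(-670 - 1*239) - y(8, g) = (-670 - 1*239) - (-9*46 - 9*8) = (-670 - 239) - (-414 - 72) = -909 - 1*(-486) = -909 + 486 = -423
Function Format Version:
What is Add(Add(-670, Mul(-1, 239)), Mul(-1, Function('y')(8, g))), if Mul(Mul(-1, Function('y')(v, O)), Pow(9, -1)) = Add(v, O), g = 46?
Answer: -423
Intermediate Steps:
Function('y')(v, O) = Add(Mul(-9, O), Mul(-9, v)) (Function('y')(v, O) = Mul(-9, Add(v, O)) = Mul(-9, Add(O, v)) = Add(Mul(-9, O), Mul(-9, v)))
Add(Add(-670, Mul(-1, 239)), Mul(-1, Function('y')(8, g))) = Add(Add(-670, Mul(-1, 239)), Mul(-1, Add(Mul(-9, 46), Mul(-9, 8)))) = Add(Add(-670, -239), Mul(-1, Add(-414, -72))) = Add(-909, Mul(-1, -486)) = Add(-909, 486) = -423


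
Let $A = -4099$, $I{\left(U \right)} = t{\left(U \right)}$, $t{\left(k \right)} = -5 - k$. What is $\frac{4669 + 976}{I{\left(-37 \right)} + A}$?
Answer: $- \frac{5645}{4067} \approx -1.388$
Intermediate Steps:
$I{\left(U \right)} = -5 - U$
$\frac{4669 + 976}{I{\left(-37 \right)} + A} = \frac{4669 + 976}{\left(-5 - -37\right) - 4099} = \frac{5645}{\left(-5 + 37\right) - 4099} = \frac{5645}{32 - 4099} = \frac{5645}{-4067} = 5645 \left(- \frac{1}{4067}\right) = - \frac{5645}{4067}$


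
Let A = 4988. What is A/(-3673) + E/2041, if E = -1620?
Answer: -16130768/7496593 ≈ -2.1517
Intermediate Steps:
A/(-3673) + E/2041 = 4988/(-3673) - 1620/2041 = 4988*(-1/3673) - 1620*1/2041 = -4988/3673 - 1620/2041 = -16130768/7496593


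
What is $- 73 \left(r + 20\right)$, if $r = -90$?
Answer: $5110$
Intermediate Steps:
$- 73 \left(r + 20\right) = - 73 \left(-90 + 20\right) = \left(-73\right) \left(-70\right) = 5110$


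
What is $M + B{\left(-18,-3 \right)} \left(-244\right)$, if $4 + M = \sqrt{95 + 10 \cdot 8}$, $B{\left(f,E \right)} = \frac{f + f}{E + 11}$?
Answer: $1094 + 5 \sqrt{7} \approx 1107.2$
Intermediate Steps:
$B{\left(f,E \right)} = \frac{2 f}{11 + E}$
$M = -4 + 5 \sqrt{7}$ ($M = -4 + \sqrt{95 + 10 \cdot 8} = -4 + \sqrt{95 + 80} = -4 + \sqrt{175} = -4 + 5 \sqrt{7} \approx 9.2288$)
$M + B{\left(-18,-3 \right)} \left(-244\right) = \left(-4 + 5 \sqrt{7}\right) + 2 \left(-18\right) \frac{1}{11 - 3} \left(-244\right) = \left(-4 + 5 \sqrt{7}\right) + 2 \left(-18\right) \frac{1}{8} \left(-244\right) = \left(-4 + 5 \sqrt{7}\right) - -1098 = \left(-4 + 5 \sqrt{7}\right) + 1098 = 1094 + 5 \sqrt{7}$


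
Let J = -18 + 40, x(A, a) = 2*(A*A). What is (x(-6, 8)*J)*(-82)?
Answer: -129888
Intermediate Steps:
x(A, a) = 2*A²
J = 22
(x(-6, 8)*J)*(-82) = ((2*(-6)²)*22)*(-82) = ((2*36)*22)*(-82) = (72*22)*(-82) = 1584*(-82) = -129888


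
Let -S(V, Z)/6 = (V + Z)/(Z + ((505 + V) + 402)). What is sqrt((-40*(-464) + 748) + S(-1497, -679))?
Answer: 38*sqrt(265691)/141 ≈ 138.92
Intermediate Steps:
S(V, Z) = -6*(V + Z)/(907 + V + Z) (S(V, Z) = -6*(V + Z)/(Z + ((505 + V) + 402)) = -6*(V + Z)/(Z + (907 + V)) = -6*(V + Z)/(907 + V + Z))
sqrt((-40*(-464) + 748) + S(-1497, -679)) = sqrt((-40*(-464) + 748) + 6*(-1*(-1497) - 1*(-679))/(907 - 1497 - 679)) = sqrt((18560 + 748) + 6*(1497 + 679)/(-1269)) = sqrt(19308 + 6*(-1/1269)*2176) = sqrt(19308 - 4352/423) = sqrt(8162932/423) = 38*sqrt(265691)/141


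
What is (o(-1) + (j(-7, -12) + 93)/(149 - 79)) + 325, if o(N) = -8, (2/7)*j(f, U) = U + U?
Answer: 22199/70 ≈ 317.13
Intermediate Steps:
j(f, U) = 7*U (j(f, U) = 7*(U + U)/2 = 7*(2*U)/2 = 7*U)
(o(-1) + (j(-7, -12) + 93)/(149 - 79)) + 325 = (-8 + (7*(-12) + 93)/(149 - 79)) + 325 = (-8 + (-84 + 93)/70) + 325 = (-8 + 9*(1/70)) + 325 = (-8 + 9/70) + 325 = -551/70 + 325 = 22199/70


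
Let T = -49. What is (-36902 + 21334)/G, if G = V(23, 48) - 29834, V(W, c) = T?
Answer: 2224/4269 ≈ 0.52096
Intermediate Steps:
V(W, c) = -49
G = -29883 (G = -49 - 29834 = -29883)
(-36902 + 21334)/G = (-36902 + 21334)/(-29883) = -15568*(-1/29883) = 2224/4269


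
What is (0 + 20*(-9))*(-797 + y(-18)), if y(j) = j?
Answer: 146700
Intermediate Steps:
(0 + 20*(-9))*(-797 + y(-18)) = (0 + 20*(-9))*(-797 - 18) = (0 - 180)*(-815) = -180*(-815) = 146700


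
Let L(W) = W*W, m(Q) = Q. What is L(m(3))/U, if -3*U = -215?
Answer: 27/215 ≈ 0.12558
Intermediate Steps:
U = 215/3 (U = -1/3*(-215) = 215/3 ≈ 71.667)
L(W) = W**2
L(m(3))/U = 3**2/(215/3) = 9*(3/215) = 27/215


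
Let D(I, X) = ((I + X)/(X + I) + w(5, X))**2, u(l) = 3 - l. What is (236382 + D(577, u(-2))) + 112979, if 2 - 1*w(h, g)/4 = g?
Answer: 349482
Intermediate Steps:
w(h, g) = 8 - 4*g
D(I, X) = (9 - 4*X)**2 (D(I, X) = ((I + X)/(X + I) + (8 - 4*X))**2 = ((I + X)/(I + X) + (8 - 4*X))**2 = (1 + (8 - 4*X))**2 = (9 - 4*X)**2)
(236382 + D(577, u(-2))) + 112979 = (236382 + (81 - 72*(3 - 1*(-2)) + 16*(3 - 1*(-2))**2)) + 112979 = (236382 + (81 - 72*(3 + 2) + 16*(3 + 2)**2)) + 112979 = (236382 + (81 - 72*5 + 16*5**2)) + 112979 = (236382 + (81 - 360 + 16*25)) + 112979 = (236382 + (81 - 360 + 400)) + 112979 = (236382 + 121) + 112979 = 236503 + 112979 = 349482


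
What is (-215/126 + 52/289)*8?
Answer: -222332/18207 ≈ -12.211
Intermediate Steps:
(-215/126 + 52/289)*8 = -55583/36414*8 = -222332/18207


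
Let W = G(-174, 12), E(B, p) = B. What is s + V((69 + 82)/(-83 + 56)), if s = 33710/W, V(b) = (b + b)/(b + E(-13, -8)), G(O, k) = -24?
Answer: -4228793/3012 ≈ -1404.0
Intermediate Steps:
W = -24
V(b) = 2*b/(-13 + b) (V(b) = (b + b)/(b - 13) = (2*b)/(-13 + b) = 2*b/(-13 + b))
s = -16855/12 (s = 33710/(-24) = 33710*(-1/24) = -16855/12 ≈ -1404.6)
s + V((69 + 82)/(-83 + 56)) = -16855/12 + 2*((69 + 82)/(-83 + 56))/(-13 + (69 + 82)/(-83 + 56)) = -16855/12 + 2*(151/(-27))/(-13 + 151/(-27)) = -16855/12 + 2*(151*(-1/27))/(-13 + 151*(-1/27)) = -16855/12 + 2*(-151/27)/(-13 - 151/27) = -16855/12 + 2*(-151/27)/(-502/27) = -16855/12 + 2*(-151/27)*(-27/502) = -16855/12 + 151/251 = -4228793/3012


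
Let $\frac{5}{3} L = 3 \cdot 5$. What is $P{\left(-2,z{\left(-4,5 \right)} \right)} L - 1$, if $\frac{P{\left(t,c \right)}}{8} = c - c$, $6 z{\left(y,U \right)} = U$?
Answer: $-1$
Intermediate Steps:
$z{\left(y,U \right)} = \frac{U}{6}$
$P{\left(t,c \right)} = 0$ ($P{\left(t,c \right)} = 8 \left(c - c\right) = 8 \cdot 0 = 0$)
$L = 9$ ($L = \frac{3 \cdot 3 \cdot 5}{5} = \frac{3}{5} \cdot 15 = 9$)
$P{\left(-2,z{\left(-4,5 \right)} \right)} L - 1 = 0 \cdot 9 - 1 = 0 - 1 = -1$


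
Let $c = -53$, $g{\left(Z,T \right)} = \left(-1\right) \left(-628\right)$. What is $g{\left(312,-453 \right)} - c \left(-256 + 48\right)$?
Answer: $-10396$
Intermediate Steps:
$g{\left(Z,T \right)} = 628$
$g{\left(312,-453 \right)} - c \left(-256 + 48\right) = 628 - - 53 \left(-256 + 48\right) = 628 - \left(-53\right) \left(-208\right) = 628 - 11024 = -10396$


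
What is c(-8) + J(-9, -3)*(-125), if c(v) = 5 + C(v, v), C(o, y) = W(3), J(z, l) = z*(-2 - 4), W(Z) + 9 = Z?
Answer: -6751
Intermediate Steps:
W(Z) = -9 + Z
J(z, l) = -6*z (J(z, l) = z*(-6) = -6*z)
C(o, y) = -6 (C(o, y) = -9 + 3 = -6)
c(v) = -1 (c(v) = 5 - 6 = -1)
c(-8) + J(-9, -3)*(-125) = -1 - 6*(-9)*(-125) = -1 + 54*(-125) = -1 - 6750 = -6751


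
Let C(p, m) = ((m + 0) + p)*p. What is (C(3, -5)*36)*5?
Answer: -1080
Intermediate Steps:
C(p, m) = p*(m + p) (C(p, m) = (m + p)*p = p*(m + p))
(C(3, -5)*36)*5 = ((3*(-5 + 3))*36)*5 = ((3*(-2))*36)*5 = -6*36*5 = -216*5 = -1080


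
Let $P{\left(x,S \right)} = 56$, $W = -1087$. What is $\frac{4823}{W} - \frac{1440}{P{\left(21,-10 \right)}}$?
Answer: $- \frac{229421}{7609} \approx -30.151$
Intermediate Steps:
$\frac{4823}{W} - \frac{1440}{P{\left(21,-10 \right)}} = \frac{4823}{-1087} - \frac{1440}{56} = 4823 \left(- \frac{1}{1087}\right) - \frac{180}{7} = - \frac{4823}{1087} - \frac{180}{7} = - \frac{229421}{7609}$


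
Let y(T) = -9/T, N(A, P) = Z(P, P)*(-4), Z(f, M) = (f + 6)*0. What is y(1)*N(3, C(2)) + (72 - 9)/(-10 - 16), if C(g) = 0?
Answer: -63/26 ≈ -2.4231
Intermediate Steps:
Z(f, M) = 0 (Z(f, M) = (6 + f)*0 = 0)
N(A, P) = 0 (N(A, P) = 0*(-4) = 0)
y(1)*N(3, C(2)) + (72 - 9)/(-10 - 16) = -9/1*0 + (72 - 9)/(-10 - 16) = -9*1*0 + 63/(-26) = -9*0 + 63*(-1/26) = 0 - 63/26 = -63/26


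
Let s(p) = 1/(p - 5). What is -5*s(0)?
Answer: 1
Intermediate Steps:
s(p) = 1/(-5 + p)
-5*s(0) = -5/(-5 + 0) = -5/(-5) = -5*(-⅕) = 1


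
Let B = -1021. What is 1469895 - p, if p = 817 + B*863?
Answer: 2350201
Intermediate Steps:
p = -880306 (p = 817 - 1021*863 = 817 - 881123 = -880306)
1469895 - p = 1469895 - 1*(-880306) = 1469895 + 880306 = 2350201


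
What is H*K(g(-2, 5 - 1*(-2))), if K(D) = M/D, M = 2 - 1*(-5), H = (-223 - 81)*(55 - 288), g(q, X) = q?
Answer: -247912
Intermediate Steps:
H = 70832 (H = -304*(-233) = 70832)
M = 7 (M = 2 + 5 = 7)
K(D) = 7/D
H*K(g(-2, 5 - 1*(-2))) = 70832*(7/(-2)) = 70832*(7*(-½)) = 70832*(-7/2) = -247912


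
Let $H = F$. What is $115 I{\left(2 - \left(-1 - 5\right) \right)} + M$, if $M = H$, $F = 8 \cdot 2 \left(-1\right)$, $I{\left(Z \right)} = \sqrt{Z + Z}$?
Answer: $444$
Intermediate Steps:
$I{\left(Z \right)} = \sqrt{2} \sqrt{Z}$ ($I{\left(Z \right)} = \sqrt{2 Z} = \sqrt{2} \sqrt{Z}$)
$F = -16$ ($F = 8 \left(-2\right) = -16$)
$H = -16$
$M = -16$
$115 I{\left(2 - \left(-1 - 5\right) \right)} + M = 115 \sqrt{2} \sqrt{2 - \left(-1 - 5\right)} - 16 = 115 \sqrt{2} \sqrt{2 - -6} - 16 = 115 \sqrt{2} \sqrt{2 + 6} - 16 = 115 \sqrt{2} \sqrt{8} - 16 = 115 \sqrt{2} \cdot 2 \sqrt{2} - 16 = 115 \cdot 4 - 16 = 460 - 16 = 444$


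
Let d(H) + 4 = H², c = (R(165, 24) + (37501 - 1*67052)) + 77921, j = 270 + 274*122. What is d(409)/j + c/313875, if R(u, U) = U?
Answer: 54134849387/10576959750 ≈ 5.1182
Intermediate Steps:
j = 33698 (j = 270 + 33428 = 33698)
c = 48394 (c = (24 + (37501 - 1*67052)) + 77921 = (24 + (37501 - 67052)) + 77921 = (24 - 29551) + 77921 = -29527 + 77921 = 48394)
d(H) = -4 + H²
d(409)/j + c/313875 = (-4 + 409²)/33698 + 48394/313875 = (-4 + 167281)*(1/33698) + 48394*(1/313875) = 167277*(1/33698) + 48394/313875 = 167277/33698 + 48394/313875 = 54134849387/10576959750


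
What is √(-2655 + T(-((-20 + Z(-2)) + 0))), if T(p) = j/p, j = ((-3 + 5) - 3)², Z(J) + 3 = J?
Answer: I*√66374/5 ≈ 51.526*I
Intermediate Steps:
Z(J) = -3 + J
j = 1 (j = (2 - 3)² = (-1)² = 1)
T(p) = 1/p
√(-2655 + T(-((-20 + Z(-2)) + 0))) = √(-2655 + 1/(-((-20 + (-3 - 2)) + 0))) = √(-2655 + 1/(-((-20 - 5) + 0))) = √(-2655 + 1/(-(-25 + 0))) = √(-2655 + 1/(-1*(-25))) = √(-2655 + 1/25) = √(-66374/25) = I*√66374/5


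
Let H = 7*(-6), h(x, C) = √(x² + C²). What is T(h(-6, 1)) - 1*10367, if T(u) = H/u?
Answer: -10367 - 42*√37/37 ≈ -10374.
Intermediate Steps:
h(x, C) = √(C² + x²)
H = -42
T(u) = -42/u
T(h(-6, 1)) - 1*10367 = -42/√(1² + (-6)²) - 1*10367 = -42/√(1 + 36) - 10367 = -42*√37/37 - 10367 = -10367 - 42*√37/37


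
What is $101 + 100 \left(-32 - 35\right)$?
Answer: $-6599$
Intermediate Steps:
$101 + 100 \left(-32 - 35\right) = 101 + 100 \left(-67\right) = 101 - 6700 = -6599$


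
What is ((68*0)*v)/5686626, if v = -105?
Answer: 0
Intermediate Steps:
((68*0)*v)/5686626 = ((68*0)*(-105))/5686626 = (0*(-105))*(1/5686626) = 0*(1/5686626) = 0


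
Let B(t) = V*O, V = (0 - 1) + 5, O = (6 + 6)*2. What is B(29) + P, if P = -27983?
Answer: -27887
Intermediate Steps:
O = 24 (O = 12*2 = 24)
V = 4 (V = -1 + 5 = 4)
B(t) = 96 (B(t) = 4*24 = 96)
B(29) + P = 96 - 27983 = -27887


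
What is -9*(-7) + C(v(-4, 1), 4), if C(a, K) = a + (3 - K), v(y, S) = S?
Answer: 63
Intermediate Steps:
C(a, K) = 3 + a - K
-9*(-7) + C(v(-4, 1), 4) = -9*(-7) + (3 + 1 - 1*4) = 63 + (3 + 1 - 4) = 63 + 0 = 63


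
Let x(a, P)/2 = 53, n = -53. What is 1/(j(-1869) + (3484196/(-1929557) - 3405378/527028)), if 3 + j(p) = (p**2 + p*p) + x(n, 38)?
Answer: 169488427766/1184116787765108711 ≈ 1.4313e-7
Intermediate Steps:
x(a, P) = 106 (x(a, P) = 2*53 = 106)
j(p) = 103 + 2*p**2 (j(p) = -3 + ((p**2 + p*p) + 106) = -3 + ((p**2 + p**2) + 106) = -3 + (2*p**2 + 106) = -3 + (106 + 2*p**2) = 103 + 2*p**2)
1/(j(-1869) + (3484196/(-1929557) - 3405378/527028)) = 1/((103 + 2*(-1869)**2) + (3484196/(-1929557) - 3405378/527028)) = 1/((103 + 2*3493161) + (3484196*(-1/1929557) - 3405378*1/527028)) = 1/((103 + 6986322) + (-3484196/1929557 - 567563/87838)) = 1/(6986425 - 1401189967839/169488427766) = 1/(1184116787765108711/169488427766) = 169488427766/1184116787765108711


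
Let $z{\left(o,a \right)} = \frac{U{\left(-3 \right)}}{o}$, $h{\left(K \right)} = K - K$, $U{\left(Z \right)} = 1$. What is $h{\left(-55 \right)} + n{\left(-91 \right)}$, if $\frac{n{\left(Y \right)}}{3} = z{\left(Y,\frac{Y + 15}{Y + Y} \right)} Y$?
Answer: $3$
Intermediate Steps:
$h{\left(K \right)} = 0$
$z{\left(o,a \right)} = \frac{1}{o}$ ($z{\left(o,a \right)} = 1 \frac{1}{o} = \frac{1}{o}$)
$n{\left(Y \right)} = 3$ ($n{\left(Y \right)} = 3 \frac{Y}{Y} = 3 \cdot 1 = 3$)
$h{\left(-55 \right)} + n{\left(-91 \right)} = 0 + 3 = 3$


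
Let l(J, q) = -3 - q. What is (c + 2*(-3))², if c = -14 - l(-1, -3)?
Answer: 400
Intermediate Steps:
c = -14 (c = -14 - (-3 - 1*(-3)) = -14 - (-3 + 3) = -14 - 1*0 = -14 + 0 = -14)
(c + 2*(-3))² = (-14 + 2*(-3))² = (-14 - 6)² = (-20)² = 400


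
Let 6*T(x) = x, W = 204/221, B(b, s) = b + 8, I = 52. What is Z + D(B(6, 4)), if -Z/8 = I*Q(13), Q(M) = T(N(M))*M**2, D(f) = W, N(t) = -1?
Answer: 457012/39 ≈ 11718.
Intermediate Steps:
B(b, s) = 8 + b
W = 12/13 (W = 204*(1/221) = 12/13 ≈ 0.92308)
D(f) = 12/13
T(x) = x/6
Q(M) = -M**2/6 (Q(M) = ((1/6)*(-1))*M**2 = -M**2/6)
Z = 35152/3 (Z = -416*(-1/6*13**2) = -416*(-1/6*169) = -416*(-169)/6 = -8*(-4394/3) = 35152/3 ≈ 11717.)
Z + D(B(6, 4)) = 35152/3 + 12/13 = 457012/39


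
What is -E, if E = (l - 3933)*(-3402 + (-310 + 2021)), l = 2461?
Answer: -2489152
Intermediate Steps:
E = 2489152 (E = (2461 - 3933)*(-3402 + (-310 + 2021)) = -1472*(-3402 + 1711) = -1472*(-1691) = 2489152)
-E = -1*2489152 = -2489152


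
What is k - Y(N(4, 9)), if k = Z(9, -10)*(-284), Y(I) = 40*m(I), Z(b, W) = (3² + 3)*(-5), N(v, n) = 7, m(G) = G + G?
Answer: 16480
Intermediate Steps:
m(G) = 2*G
Z(b, W) = -60 (Z(b, W) = (9 + 3)*(-5) = 12*(-5) = -60)
Y(I) = 80*I (Y(I) = 40*(2*I) = 80*I)
k = 17040 (k = -60*(-284) = 17040)
k - Y(N(4, 9)) = 17040 - 80*7 = 17040 - 1*560 = 17040 - 560 = 16480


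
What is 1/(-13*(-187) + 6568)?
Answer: 1/8999 ≈ 0.00011112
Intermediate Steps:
1/(-13*(-187) + 6568) = 1/(2431 + 6568) = 1/8999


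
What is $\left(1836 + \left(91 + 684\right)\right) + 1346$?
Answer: $3957$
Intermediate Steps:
$\left(1836 + \left(91 + 684\right)\right) + 1346 = \left(1836 + 775\right) + 1346 = 2611 + 1346 = 3957$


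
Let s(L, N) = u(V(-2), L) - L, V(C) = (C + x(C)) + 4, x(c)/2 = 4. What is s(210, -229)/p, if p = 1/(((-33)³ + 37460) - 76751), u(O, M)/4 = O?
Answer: 12788760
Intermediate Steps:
x(c) = 8 (x(c) = 2*4 = 8)
V(C) = 12 + C (V(C) = (C + 8) + 4 = (8 + C) + 4 = 12 + C)
u(O, M) = 4*O
s(L, N) = 40 - L (s(L, N) = 4*(12 - 2) - L = 4*10 - L = 40 - L)
p = -1/75228 (p = 1/((-35937 + 37460) - 76751) = 1/(1523 - 76751) = 1/(-75228) = -1/75228 ≈ -1.3293e-5)
s(210, -229)/p = (40 - 1*210)/(-1/75228) = (40 - 210)*(-75228) = -170*(-75228) = 12788760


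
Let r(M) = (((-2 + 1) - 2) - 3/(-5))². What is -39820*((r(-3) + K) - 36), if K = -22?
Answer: 10400984/5 ≈ 2.0802e+6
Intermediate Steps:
r(M) = 144/25 (r(M) = ((-1 - 2) - 3*(-⅕))² = (-3 + ⅗)² = (-12/5)² = 144/25)
-39820*((r(-3) + K) - 36) = -39820*((144/25 - 22) - 36) = -39820*(-406/25 - 36) = -39820*(-1306/25) = 10400984/5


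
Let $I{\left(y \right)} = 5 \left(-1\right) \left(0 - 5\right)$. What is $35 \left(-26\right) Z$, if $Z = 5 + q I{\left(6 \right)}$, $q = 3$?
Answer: $-72800$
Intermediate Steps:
$I{\left(y \right)} = 25$ ($I{\left(y \right)} = \left(-5\right) \left(-5\right) = 25$)
$Z = 80$ ($Z = 5 + 3 \cdot 25 = 5 + 75 = 80$)
$35 \left(-26\right) Z = 35 \left(-26\right) 80 = \left(-910\right) 80 = -72800$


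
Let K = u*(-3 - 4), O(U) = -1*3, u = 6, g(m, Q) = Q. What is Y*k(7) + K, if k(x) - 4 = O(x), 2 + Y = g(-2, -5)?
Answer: -49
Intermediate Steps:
Y = -7 (Y = -2 - 5 = -7)
O(U) = -3
k(x) = 1 (k(x) = 4 - 3 = 1)
K = -42 (K = 6*(-3 - 4) = 6*(-7) = -42)
Y*k(7) + K = -7*1 - 42 = -7 - 42 = -49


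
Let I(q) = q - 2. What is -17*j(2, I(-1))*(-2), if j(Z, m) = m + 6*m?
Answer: -714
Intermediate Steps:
I(q) = -2 + q
j(Z, m) = 7*m
-17*j(2, I(-1))*(-2) = -119*(-2 - 1)*(-2) = -119*(-3)*(-2) = -17*(-21)*(-2) = 357*(-2) = -714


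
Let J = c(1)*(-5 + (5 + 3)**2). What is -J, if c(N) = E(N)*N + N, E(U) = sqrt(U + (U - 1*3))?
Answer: -59 - 59*I ≈ -59.0 - 59.0*I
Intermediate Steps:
E(U) = sqrt(-3 + 2*U) (E(U) = sqrt(U + (U - 3)) = sqrt(U + (-3 + U)) = sqrt(-3 + 2*U))
c(N) = N + N*sqrt(-3 + 2*N) (c(N) = sqrt(-3 + 2*N)*N + N = N*sqrt(-3 + 2*N) + N = N + N*sqrt(-3 + 2*N))
J = 59 + 59*I (J = (1*(1 + sqrt(-3 + 2*1)))*(-5 + (5 + 3)**2) = (1*(1 + sqrt(-3 + 2)))*(-5 + 8**2) = (1*(1 + sqrt(-1)))*(-5 + 64) = (1*(1 + I))*59 = (1 + I)*59 = 59 + 59*I ≈ 59.0 + 59.0*I)
-J = -(59 + 59*I) = -59 - 59*I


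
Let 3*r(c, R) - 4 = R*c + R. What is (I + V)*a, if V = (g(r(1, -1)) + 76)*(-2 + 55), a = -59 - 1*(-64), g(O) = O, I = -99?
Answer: 59465/3 ≈ 19822.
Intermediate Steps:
r(c, R) = 4/3 + R/3 + R*c/3 (r(c, R) = 4/3 + (R*c + R)/3 = 4/3 + (R + R*c)/3 = 4/3 + (R/3 + R*c/3) = 4/3 + R/3 + R*c/3)
a = 5 (a = -59 + 64 = 5)
V = 12190/3 (V = ((4/3 + (⅓)*(-1) + (⅓)*(-1)*1) + 76)*(-2 + 55) = ((4/3 - ⅓ - ⅓) + 76)*53 = (⅔ + 76)*53 = (230/3)*53 = 12190/3 ≈ 4063.3)
(I + V)*a = (-99 + 12190/3)*5 = (11893/3)*5 = 59465/3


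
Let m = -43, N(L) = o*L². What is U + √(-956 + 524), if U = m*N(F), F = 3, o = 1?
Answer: -387 + 12*I*√3 ≈ -387.0 + 20.785*I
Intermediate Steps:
N(L) = L² (N(L) = 1*L² = L²)
U = -387 (U = -43*3² = -43*9 = -387)
U + √(-956 + 524) = -387 + √(-956 + 524) = -387 + √(-432) = -387 + 12*I*√3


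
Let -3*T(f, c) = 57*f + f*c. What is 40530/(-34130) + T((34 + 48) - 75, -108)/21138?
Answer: -85266167/72143994 ≈ -1.1819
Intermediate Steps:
T(f, c) = -19*f - c*f/3 (T(f, c) = -(57*f + f*c)/3 = -(57*f + c*f)/3 = -19*f - c*f/3)
40530/(-34130) + T((34 + 48) - 75, -108)/21138 = 40530/(-34130) - ((34 + 48) - 75)*(57 - 108)/3/21138 = 40530*(-1/34130) - ⅓*(82 - 75)*(-51)*(1/21138) = -4053/3413 - ⅓*7*(-51)*(1/21138) = -4053/3413 + 119*(1/21138) = -4053/3413 + 119/21138 = -85266167/72143994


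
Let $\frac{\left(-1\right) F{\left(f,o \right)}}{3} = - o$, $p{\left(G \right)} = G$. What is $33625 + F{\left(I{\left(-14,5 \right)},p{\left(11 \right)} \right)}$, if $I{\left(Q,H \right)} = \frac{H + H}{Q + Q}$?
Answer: $33658$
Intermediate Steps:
$I{\left(Q,H \right)} = \frac{H}{Q}$ ($I{\left(Q,H \right)} = \frac{2 H}{2 Q} = 2 H \frac{1}{2 Q} = \frac{H}{Q}$)
$F{\left(f,o \right)} = 3 o$ ($F{\left(f,o \right)} = - 3 \left(- o\right) = 3 o$)
$33625 + F{\left(I{\left(-14,5 \right)},p{\left(11 \right)} \right)} = 33625 + 3 \cdot 11 = 33625 + 33 = 33658$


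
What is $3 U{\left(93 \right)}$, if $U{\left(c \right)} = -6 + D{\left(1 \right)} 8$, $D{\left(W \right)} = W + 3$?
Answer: $78$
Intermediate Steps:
$D{\left(W \right)} = 3 + W$
$U{\left(c \right)} = 26$ ($U{\left(c \right)} = -6 + \left(3 + 1\right) 8 = -6 + 4 \cdot 8 = -6 + 32 = 26$)
$3 U{\left(93 \right)} = 3 \cdot 26 = 78$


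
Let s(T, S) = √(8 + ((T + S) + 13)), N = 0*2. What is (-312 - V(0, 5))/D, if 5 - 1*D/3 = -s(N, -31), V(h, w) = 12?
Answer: -108/7 + 108*I*√10/35 ≈ -15.429 + 9.7579*I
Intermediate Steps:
N = 0
s(T, S) = √(21 + S + T) (s(T, S) = √(8 + ((S + T) + 13)) = √(8 + (13 + S + T)) = √(21 + S + T))
D = 15 + 3*I*√10 (D = 15 - (-3)*√(21 - 31 + 0) = 15 - (-3)*√(-10) = 15 - (-3)*I*√10 = 15 + 3*I*√10 ≈ 15.0 + 9.4868*I)
(-312 - V(0, 5))/D = (-312 - 1*12)/(15 + 3*I*√10) = (-312 - 12)/(15 + 3*I*√10) = -324/(15 + 3*I*√10)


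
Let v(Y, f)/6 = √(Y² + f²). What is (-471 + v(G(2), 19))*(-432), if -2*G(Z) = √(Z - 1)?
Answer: 203472 - 22032*√5 ≈ 1.5421e+5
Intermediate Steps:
G(Z) = -√(-1 + Z)/2 (G(Z) = -√(Z - 1)/2 = -√(-1 + Z)/2)
v(Y, f) = 6*√(Y² + f²)
(-471 + v(G(2), 19))*(-432) = (-471 + 6*√((-√(-1 + 2)/2)² + 19²))*(-432) = (-471 + 6*√((-√1/2)² + 361))*(-432) = (-471 + 6*√((-½*1)² + 361))*(-432) = (-471 + 6*√((-½)² + 361))*(-432) = (-471 + 6*√(¼ + 361))*(-432) = (-471 + 6*√(1445/4))*(-432) = (-471 + 6*(17*√5/2))*(-432) = (-471 + 51*√5)*(-432) = 203472 - 22032*√5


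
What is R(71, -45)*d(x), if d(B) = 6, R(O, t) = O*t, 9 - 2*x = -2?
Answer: -19170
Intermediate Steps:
x = 11/2 (x = 9/2 - ½*(-2) = 9/2 + 1 = 11/2 ≈ 5.5000)
R(71, -45)*d(x) = (71*(-45))*6 = -3195*6 = -19170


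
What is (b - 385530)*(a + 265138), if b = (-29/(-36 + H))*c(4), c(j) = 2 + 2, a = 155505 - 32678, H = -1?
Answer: -5534124414710/37 ≈ -1.4957e+11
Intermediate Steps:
a = 122827
c(j) = 4
b = 116/37 (b = (-29/(-36 - 1))*4 = (-29/(-37))*4 = -1/37*(-29)*4 = (29/37)*4 = 116/37 ≈ 3.1351)
(b - 385530)*(a + 265138) = (116/37 - 385530)*(122827 + 265138) = -14264494/37*387965 = -5534124414710/37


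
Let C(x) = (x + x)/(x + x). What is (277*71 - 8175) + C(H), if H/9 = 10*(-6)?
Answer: 11493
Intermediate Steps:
H = -540 (H = 9*(10*(-6)) = 9*(-60) = -540)
C(x) = 1 (C(x) = (2*x)/((2*x)) = (2*x)*(1/(2*x)) = 1)
(277*71 - 8175) + C(H) = (277*71 - 8175) + 1 = (19667 - 8175) + 1 = 11492 + 1 = 11493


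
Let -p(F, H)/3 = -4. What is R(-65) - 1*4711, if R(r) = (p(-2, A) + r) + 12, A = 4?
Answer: -4752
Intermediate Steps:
p(F, H) = 12 (p(F, H) = -3*(-4) = 12)
R(r) = 24 + r (R(r) = (12 + r) + 12 = 24 + r)
R(-65) - 1*4711 = (24 - 65) - 1*4711 = -41 - 4711 = -4752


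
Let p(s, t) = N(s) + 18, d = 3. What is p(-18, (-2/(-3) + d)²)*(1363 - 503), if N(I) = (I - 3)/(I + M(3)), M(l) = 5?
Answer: 219300/13 ≈ 16869.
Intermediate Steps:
N(I) = (-3 + I)/(5 + I) (N(I) = (I - 3)/(I + 5) = (-3 + I)/(5 + I))
p(s, t) = 18 + (-3 + s)/(5 + s) (p(s, t) = (-3 + s)/(5 + s) + 18 = 18 + (-3 + s)/(5 + s))
p(-18, (-2/(-3) + d)²)*(1363 - 503) = ((87 + 19*(-18))/(5 - 18))*(1363 - 503) = ((87 - 342)/(-13))*860 = -1/13*(-255)*860 = (255/13)*860 = 219300/13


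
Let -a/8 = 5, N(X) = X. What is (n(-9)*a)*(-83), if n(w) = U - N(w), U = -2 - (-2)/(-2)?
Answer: 19920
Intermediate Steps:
U = -3 (U = -2 - (-2)*(-1)/2 = -2 - 1*1 = -2 - 1 = -3)
a = -40 (a = -8*5 = -40)
n(w) = -3 - w
(n(-9)*a)*(-83) = ((-3 - 1*(-9))*(-40))*(-83) = ((-3 + 9)*(-40))*(-83) = (6*(-40))*(-83) = -240*(-83) = 19920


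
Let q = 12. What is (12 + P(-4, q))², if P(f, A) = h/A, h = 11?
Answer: 24025/144 ≈ 166.84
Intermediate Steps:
P(f, A) = 11/A
(12 + P(-4, q))² = (12 + 11/12)² = (155/12)² = 24025/144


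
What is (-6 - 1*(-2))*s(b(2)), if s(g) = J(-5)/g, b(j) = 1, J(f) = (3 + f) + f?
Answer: 28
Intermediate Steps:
J(f) = 3 + 2*f
s(g) = -7/g (s(g) = (3 + 2*(-5))/g = (3 - 10)/g = -7/g)
(-6 - 1*(-2))*s(b(2)) = (-6 - 1*(-2))*(-7/1) = (-6 + 2)*(-7*1) = -4*(-7) = 28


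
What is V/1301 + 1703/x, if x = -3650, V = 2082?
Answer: 5383697/4748650 ≈ 1.1337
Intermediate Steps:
V/1301 + 1703/x = 2082/1301 + 1703/(-3650) = 2082*(1/1301) + 1703*(-1/3650) = 2082/1301 - 1703/3650 = 5383697/4748650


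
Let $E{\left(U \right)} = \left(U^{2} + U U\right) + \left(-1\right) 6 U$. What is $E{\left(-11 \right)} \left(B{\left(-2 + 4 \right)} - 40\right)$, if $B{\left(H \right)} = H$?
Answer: $-11704$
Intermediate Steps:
$E{\left(U \right)} = - 6 U + 2 U^{2}$ ($E{\left(U \right)} = \left(U^{2} + U^{2}\right) - 6 U = 2 U^{2} - 6 U = - 6 U + 2 U^{2}$)
$E{\left(-11 \right)} \left(B{\left(-2 + 4 \right)} - 40\right) = 2 \left(-11\right) \left(-3 - 11\right) \left(\left(-2 + 4\right) - 40\right) = 2 \left(-11\right) \left(-14\right) \left(2 - 40\right) = 308 \left(-38\right) = -11704$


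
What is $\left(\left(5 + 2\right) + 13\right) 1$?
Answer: $20$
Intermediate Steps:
$\left(\left(5 + 2\right) + 13\right) 1 = \left(7 + 13\right) 1 = 20 \cdot 1 = 20$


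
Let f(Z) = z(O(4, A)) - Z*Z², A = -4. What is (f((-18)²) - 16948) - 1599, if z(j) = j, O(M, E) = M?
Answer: -34030767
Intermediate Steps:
f(Z) = 4 - Z³ (f(Z) = 4 - Z*Z² = 4 - Z³)
(f((-18)²) - 16948) - 1599 = ((4 - ((-18)²)³) - 16948) - 1599 = ((4 - 1*324³) - 16948) - 1599 = ((4 - 1*34012224) - 16948) - 1599 = ((4 - 34012224) - 16948) - 1599 = (-34012220 - 16948) - 1599 = -34029168 - 1599 = -34030767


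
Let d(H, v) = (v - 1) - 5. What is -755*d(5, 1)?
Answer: 3775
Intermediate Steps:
d(H, v) = -6 + v (d(H, v) = (-1 + v) - 5 = -6 + v)
-755*d(5, 1) = -755*(-6 + 1) = -755*(-5) = 3775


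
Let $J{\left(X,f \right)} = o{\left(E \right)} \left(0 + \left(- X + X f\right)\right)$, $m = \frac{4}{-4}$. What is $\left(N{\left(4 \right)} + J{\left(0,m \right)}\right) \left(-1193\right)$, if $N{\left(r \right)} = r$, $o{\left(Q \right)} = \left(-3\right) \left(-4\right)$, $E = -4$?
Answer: $-4772$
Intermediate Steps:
$m = -1$ ($m = 4 \left(- \frac{1}{4}\right) = -1$)
$o{\left(Q \right)} = 12$
$J{\left(X,f \right)} = - 12 X + 12 X f$ ($J{\left(X,f \right)} = 12 \left(0 + \left(- X + X f\right)\right) = 12 \left(- X + X f\right) = - 12 X + 12 X f$)
$\left(N{\left(4 \right)} + J{\left(0,m \right)}\right) \left(-1193\right) = \left(4 + 12 \cdot 0 \left(-1 - 1\right)\right) \left(-1193\right) = \left(4 + 12 \cdot 0 \left(-2\right)\right) \left(-1193\right) = \left(4 + 0\right) \left(-1193\right) = 4 \left(-1193\right) = -4772$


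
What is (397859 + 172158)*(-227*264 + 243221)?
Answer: 104480125981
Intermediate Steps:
(397859 + 172158)*(-227*264 + 243221) = 570017*(-59928 + 243221) = 570017*183293 = 104480125981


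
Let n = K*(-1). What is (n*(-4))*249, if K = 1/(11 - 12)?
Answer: -996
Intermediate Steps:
K = -1 (K = 1/(-1) = -1)
n = 1 (n = -1*(-1) = 1)
(n*(-4))*249 = (1*(-4))*249 = -4*249 = -996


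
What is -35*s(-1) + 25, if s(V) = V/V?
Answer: -10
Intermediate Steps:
s(V) = 1
-35*s(-1) + 25 = -35*1 + 25 = -35 + 25 = -10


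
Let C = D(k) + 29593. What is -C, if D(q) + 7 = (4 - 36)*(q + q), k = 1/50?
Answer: -739618/25 ≈ -29585.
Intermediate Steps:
k = 1/50 ≈ 0.020000
D(q) = -7 - 64*q (D(q) = -7 + (4 - 36)*(q + q) = -7 - 64*q)
C = 739618/25 (C = (-7 - 64*1/50) + 29593 = (-7 - 32/25) + 29593 = -207/25 + 29593 = 739618/25 ≈ 29585.)
-C = -1*739618/25 = -739618/25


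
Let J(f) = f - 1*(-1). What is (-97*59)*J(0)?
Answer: -5723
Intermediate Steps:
J(f) = 1 + f (J(f) = f + 1 = 1 + f)
(-97*59)*J(0) = (-97*59)*(1 + 0) = -5723*1 = -5723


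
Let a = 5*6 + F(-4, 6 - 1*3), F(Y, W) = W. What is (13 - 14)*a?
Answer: -33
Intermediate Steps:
a = 33 (a = 5*6 + (6 - 1*3) = 30 + (6 - 3) = 30 + 3 = 33)
(13 - 14)*a = (13 - 14)*33 = -1*33 = -33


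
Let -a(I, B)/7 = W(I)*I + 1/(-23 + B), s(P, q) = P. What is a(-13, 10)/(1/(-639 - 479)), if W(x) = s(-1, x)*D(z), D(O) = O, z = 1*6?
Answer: 609826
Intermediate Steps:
z = 6
W(x) = -6 (W(x) = -1*6 = -6)
a(I, B) = -7/(-23 + B) + 42*I (a(I, B) = -7*(-6*I + 1/(-23 + B)) = -7*(1/(-23 + B) - 6*I) = -7/(-23 + B) + 42*I)
a(-13, 10)/(1/(-639 - 479)) = (7*(-1 - 138*(-13) + 6*10*(-13))/(-23 + 10))/(1/(-639 - 479)) = (7*(-1 + 1794 - 780)/(-13))/(1/(-1118)) = (7*(-1/13)*1013)/(-1/1118) = -7091/13*(-1118) = 609826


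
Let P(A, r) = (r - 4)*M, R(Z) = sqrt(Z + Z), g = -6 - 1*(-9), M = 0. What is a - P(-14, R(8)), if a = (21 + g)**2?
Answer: 576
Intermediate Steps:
g = 3 (g = -6 + 9 = 3)
R(Z) = sqrt(2)*sqrt(Z) (R(Z) = sqrt(2*Z) = sqrt(2)*sqrt(Z))
P(A, r) = 0 (P(A, r) = (r - 4)*0 = (-4 + r)*0 = 0)
a = 576 (a = (21 + 3)**2 = 24**2 = 576)
a - P(-14, R(8)) = 576 - 1*0 = 576 + 0 = 576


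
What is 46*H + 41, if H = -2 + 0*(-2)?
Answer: -51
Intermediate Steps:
H = -2 (H = -2 + 0 = -2)
46*H + 41 = 46*(-2) + 41 = -92 + 41 = -51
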